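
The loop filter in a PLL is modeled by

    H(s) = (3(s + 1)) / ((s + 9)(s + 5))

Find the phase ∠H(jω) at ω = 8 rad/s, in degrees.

∠H(j8) ≈ -16.75°

At s = j8: numerator = 3 + j24, denominator = -19 + j112.
∠H = ∠num − ∠den = 82.875° − (99.628°) = -16.75°.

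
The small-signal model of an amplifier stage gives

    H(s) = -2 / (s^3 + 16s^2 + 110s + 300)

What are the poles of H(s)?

The poles are the roots of the denominator s^3 + 16s^2 + 110s + 300 = 0.
Trying s = -6: the polynomial evaluates to 0, so (s + 6) is a factor.
Dividing out leaves s^2 + 10s + 50 = 0.
The quadratic formula then gives s = -5 ± 5j.

s = -5 ± 5j, -6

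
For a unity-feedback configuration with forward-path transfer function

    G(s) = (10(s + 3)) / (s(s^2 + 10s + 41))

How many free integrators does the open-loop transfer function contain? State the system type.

Type 1

The denominator has 1 factor of s at the origin (free integrator), so this is a Type 1 system.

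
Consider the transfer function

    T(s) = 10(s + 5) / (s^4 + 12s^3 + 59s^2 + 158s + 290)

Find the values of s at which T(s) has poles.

The poles are the roots of the denominator s^4 + 12s^3 + 59s^2 + 158s + 290 = 0.
No real roots exist; factor into two real quadratics: (s^2 + 10s + 29)(s^2 + 2s + 10) = 0.
Each quadratic gives a conjugate pair via the quadratic formula.

s = -5 ± 2j, -1 ± 3j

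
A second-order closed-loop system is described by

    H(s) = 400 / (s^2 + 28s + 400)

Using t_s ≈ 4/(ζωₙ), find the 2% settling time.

t_s ≈ 0.2857 s

Comparing s^2 + 28s + 400 to s^2 + 2ζωₙs + ωₙ²: ωₙ = 20 rad/s and ζ = 28/(2·20) = 0.7.
ζωₙ = 28/2 = 14, so t_s ≈ 4/(ζωₙ) = 4/14 ≈ 0.2857 s.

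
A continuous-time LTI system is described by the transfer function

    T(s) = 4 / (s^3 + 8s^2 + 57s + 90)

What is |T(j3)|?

|T(j3)| ≈ 0.02756

Substitute s = j3: numerator = 4, denominator = 18 + j144.
|T(j3)| = |4| / |18 + j144| = 4 / 145.12 ≈ 0.02756.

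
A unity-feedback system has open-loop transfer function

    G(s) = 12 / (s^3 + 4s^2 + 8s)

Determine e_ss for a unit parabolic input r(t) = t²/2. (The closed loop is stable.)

e_ss = ∞

G(s) has one pole at the origin.
This is a Type 1 system; Ka = lim_{s→0} s^2·G(s) = 0, so the steady-state error for a parabola input is infinite.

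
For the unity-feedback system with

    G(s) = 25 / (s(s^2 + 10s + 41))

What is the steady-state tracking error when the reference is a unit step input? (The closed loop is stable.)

G(s) has one pole at the origin.
This is a Type 1 system; for a step input the steady-state error is zero.

e_ss = 0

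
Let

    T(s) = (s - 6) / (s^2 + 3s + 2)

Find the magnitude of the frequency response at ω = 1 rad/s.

|T(j1)| ≈ 1.924

Substitute s = j1: numerator = -6 + j1, denominator = 1 + j3.
|T(j1)| = |-6 + j1| / |1 + j3| = 6.0828 / 3.1623 ≈ 1.924.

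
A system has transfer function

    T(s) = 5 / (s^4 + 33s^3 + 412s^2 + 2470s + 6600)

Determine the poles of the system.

s = -5 + 5j, -5 - 5j, -11, -12

The poles are the roots of the denominator s^4 + 33s^3 + 412s^2 + 2470s + 6600 = 0.
Trying s = -11: the polynomial evaluates to 0, so (s + 11) is a factor.
Dividing out leaves s^3 + 22s^2 + 170s + 600 = 0.
This factors further as (s^2 + 10s + 50)(s + 12) = 0.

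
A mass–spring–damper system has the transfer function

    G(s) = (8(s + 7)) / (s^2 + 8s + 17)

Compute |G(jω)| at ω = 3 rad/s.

Substitute s = j3: numerator = 56 + j24, denominator = 8 + j24.
|G(j3)| = |56 + j24| / |8 + j24| = 60.926 / 25.298 ≈ 2.408.

|G(j3)| ≈ 2.408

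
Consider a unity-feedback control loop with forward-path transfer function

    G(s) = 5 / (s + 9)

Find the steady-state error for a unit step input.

G(s) has no poles at the origin.
This is a Type 0 system. Kp = lim_{s→0} G(s) = 5/9.
e_ss = 1/(1 + Kp) = 1/(1 + 5/9) = 9/14 ≈ 0.6429.

e_ss = 0.6429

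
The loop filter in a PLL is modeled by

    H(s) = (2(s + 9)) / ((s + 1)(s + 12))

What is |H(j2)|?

Substitute s = j2: numerator = 18 + j4, denominator = 8 + j26.
|H(j2)| = |18 + j4| / |8 + j26| = 18.439 / 27.203 ≈ 0.6778.

|H(j2)| ≈ 0.6778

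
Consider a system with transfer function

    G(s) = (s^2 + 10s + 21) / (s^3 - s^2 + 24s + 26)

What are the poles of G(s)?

The poles are the roots of the denominator s^3 - s^2 + 24s + 26 = 0.
Trying s = -1: the polynomial evaluates to 0, so (s + 1) is a factor.
Dividing out leaves s^2 - 2s + 26 = 0.
The quadratic formula then gives s = 1 ± 5j.

s = 1 + 5j, 1 - 5j, -1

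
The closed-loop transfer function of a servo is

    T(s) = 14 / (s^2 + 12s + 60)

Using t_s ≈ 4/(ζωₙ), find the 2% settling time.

Comparing s^2 + 12s + 60 to s^2 + 2ζωₙs + ωₙ²: ωₙ = √60 ≈ 7.746 rad/s and ζ = 12/(2·√60) ≈ 0.7746.
ζωₙ = 12/2 = 6, so t_s ≈ 4/(ζωₙ) = 4/6 ≈ 0.6667 s.

t_s ≈ 0.6667 s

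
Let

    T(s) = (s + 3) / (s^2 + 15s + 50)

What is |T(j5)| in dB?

|T(j5)|_dB ≈ -22.6 dB

Substitute s = j5: numerator = 3 + j5, denominator = 25 + j75.
|T(j5)| = |3 + j5| / |25 + j75| = 5.8310 / 79.057 ≈ 0.07376.
In decibels: 20·log₁₀(0.07376) ≈ -22.6 dB.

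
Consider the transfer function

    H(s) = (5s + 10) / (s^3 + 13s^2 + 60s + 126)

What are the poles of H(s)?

The poles are the roots of the denominator s^3 + 13s^2 + 60s + 126 = 0.
Trying s = -7: the polynomial evaluates to 0, so (s + 7) is a factor.
Dividing out leaves s^2 + 6s + 18 = 0.
The quadratic formula then gives s = -3 ± 3j.

s = -3 + 3j, -3 - 3j, -7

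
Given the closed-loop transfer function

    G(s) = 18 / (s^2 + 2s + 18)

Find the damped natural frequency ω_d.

Comparing s^2 + 2s + 18 to s^2 + 2ζωₙs + ωₙ²: ωₙ = √18 ≈ 4.243 rad/s and ζ = 2/(2·√18) ≈ 0.2357.
ζωₙ = 2/2 = 1, so ω_d = ωₙ√(1−ζ²) = √(ωₙ² − (ζωₙ)²) = √(18 − 1²) = √17 ≈ 4.123 rad/s.

ω_d ≈ 4.123 rad/s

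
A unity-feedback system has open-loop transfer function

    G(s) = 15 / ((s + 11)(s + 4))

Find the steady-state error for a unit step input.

e_ss = 0.7458

G(s) has no poles at the origin.
This is a Type 0 system. Kp = lim_{s→0} G(s) = 15/44.
e_ss = 1/(1 + Kp) = 1/(1 + 15/44) = 44/59 ≈ 0.7458.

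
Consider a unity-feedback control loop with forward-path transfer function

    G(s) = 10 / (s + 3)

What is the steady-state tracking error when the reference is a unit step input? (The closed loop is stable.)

G(s) has no poles at the origin.
This is a Type 0 system. Kp = lim_{s→0} G(s) = 10/3.
e_ss = 1/(1 + Kp) = 1/(1 + 10/3) = 3/13 ≈ 0.2308.

e_ss = 0.2308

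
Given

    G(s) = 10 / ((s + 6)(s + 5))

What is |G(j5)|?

|G(j5)| ≈ 0.1811

Substitute s = j5: numerator = 10, denominator = 5 + j55.
|G(j5)| = |10| / |5 + j55| = 10 / 55.227 ≈ 0.1811.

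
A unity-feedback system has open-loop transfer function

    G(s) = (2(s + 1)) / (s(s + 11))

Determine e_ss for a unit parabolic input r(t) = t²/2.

e_ss = ∞

G(s) has one pole at the origin.
This is a Type 1 system; Ka = lim_{s→0} s^2·G(s) = 0, so the steady-state error for a parabola input is infinite.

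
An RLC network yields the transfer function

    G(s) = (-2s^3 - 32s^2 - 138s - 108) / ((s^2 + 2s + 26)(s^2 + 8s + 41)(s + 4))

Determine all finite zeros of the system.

Set the numerator to zero: -2s^3 - 32s^2 - 138s - 108 = 0, i.e. -2·(s^3 + 16s^2 + 69s + 54) = 0.
Factoring: (s + 6)(s + 1)(s + 9) = 0.

s = -6, -1, -9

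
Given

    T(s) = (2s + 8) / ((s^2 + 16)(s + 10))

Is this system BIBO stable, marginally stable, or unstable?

The poles can be read from the denominator factors: s = 4j, -4j, -10.
Since the simple pole(s) at s = ±4j lie on the jω-axis with none in the right half-plane, the system is marginally stable.

marginally stable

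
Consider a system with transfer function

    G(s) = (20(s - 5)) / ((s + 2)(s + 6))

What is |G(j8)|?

|G(j8)| ≈ 2.288

Substitute s = j8: numerator = -100 + j160, denominator = -52 + j64.
|G(j8)| = |-100 + j160| / |-52 + j64| = 188.68 / 82.462 ≈ 2.288.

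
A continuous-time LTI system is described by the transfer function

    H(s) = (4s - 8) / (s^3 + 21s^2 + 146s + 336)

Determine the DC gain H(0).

H(0) = -1/42 ≈ -0.02381

Set s = 0: H(0) = (-8) / (336) = -1/42.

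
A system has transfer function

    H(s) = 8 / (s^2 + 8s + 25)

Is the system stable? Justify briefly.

The denominator s^2 + 8s + 25 factors as (s^2 + 8s + 25), giving poles at s = -4 ± 3j.
Since all poles lie strictly in the left half-plane, the system is stable.

stable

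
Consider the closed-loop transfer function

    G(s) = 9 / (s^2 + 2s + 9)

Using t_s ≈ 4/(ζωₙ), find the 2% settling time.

t_s ≈ 4 s

Comparing s^2 + 2s + 9 to s^2 + 2ζωₙs + ωₙ²: ωₙ = 3 rad/s and ζ = 2/(2·3) ≈ 0.3333.
ζωₙ = 2/2 = 1, so t_s ≈ 4/(ζωₙ) = 4/1 = 4 s.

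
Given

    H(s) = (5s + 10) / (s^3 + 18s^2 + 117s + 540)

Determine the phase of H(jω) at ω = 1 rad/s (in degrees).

∠H(j1) ≈ 14.04°

At s = j1: numerator = 10 + j5, denominator = 522 + j116.
∠H = ∠num − ∠den = 26.565° − (12.529°) = 14.04°.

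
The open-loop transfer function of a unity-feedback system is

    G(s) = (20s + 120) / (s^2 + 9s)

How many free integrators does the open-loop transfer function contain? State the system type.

Factor s from the denominator: s^2 + 9s = s·(s + 9).
There is 1 pole at the origin, so the system is Type 1.

Type 1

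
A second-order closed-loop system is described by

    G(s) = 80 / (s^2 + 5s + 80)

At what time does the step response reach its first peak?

t_p ≈ 0.3658 s

Comparing s^2 + 5s + 80 to s^2 + 2ζωₙs + ωₙ²: ωₙ = √80 ≈ 8.944 rad/s and ζ = 5/(2·√80) ≈ 0.2795.
ζωₙ = 5/2 = 2.5, so ω_d = ωₙ√(1−ζ²) = √(ωₙ² − (ζωₙ)²) = √(80 − 2.5²) = √73.75 ≈ 8.588 rad/s.
t_p = π/ω_d = π/8.588 ≈ 0.3658 s.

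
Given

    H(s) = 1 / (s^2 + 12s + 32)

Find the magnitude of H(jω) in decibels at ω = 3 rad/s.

|H(j3)|_dB ≈ -32.6 dB

Substitute s = j3: numerator = 1, denominator = 23 + j36.
|H(j3)| = |1| / |23 + j36| = 1 / 42.720 ≈ 0.02341.
In decibels: 20·log₁₀(0.02341) ≈ -32.6 dB.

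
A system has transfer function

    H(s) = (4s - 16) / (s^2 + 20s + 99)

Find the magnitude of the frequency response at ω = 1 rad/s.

|H(j1)| ≈ 0.1649

Substitute s = j1: numerator = -16 + j4, denominator = 98 + j20.
|H(j1)| = |-16 + j4| / |98 + j20| = 16.492 / 100.02 ≈ 0.1649.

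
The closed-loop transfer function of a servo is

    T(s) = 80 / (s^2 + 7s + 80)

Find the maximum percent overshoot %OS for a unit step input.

Comparing s^2 + 7s + 80 to s^2 + 2ζωₙs + ωₙ²: ωₙ = √80 ≈ 8.944 rad/s and ζ = 7/(2·√80) ≈ 0.3913.
%OS = 100·exp(−πζ/√(1−ζ²)) = 100·exp(−π·0.3913/√(1−0.3913²)) ≈ 26.3%.

%OS ≈ 26.3%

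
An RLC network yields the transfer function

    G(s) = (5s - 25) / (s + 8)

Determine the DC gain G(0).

Set s = 0: G(0) = (-25) / (8) = -25/8.

G(0) = -25/8 ≈ -3.125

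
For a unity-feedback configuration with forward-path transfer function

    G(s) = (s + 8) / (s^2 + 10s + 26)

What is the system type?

The denominator has no factor of s at the origin — no free integrator — so this is a Type 0 system.

Type 0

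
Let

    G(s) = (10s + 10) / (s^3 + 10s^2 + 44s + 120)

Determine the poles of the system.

s = -6, -2 + 4j, -2 - 4j

The poles are the roots of the denominator s^3 + 10s^2 + 44s + 120 = 0.
Trying s = -6: the polynomial evaluates to 0, so (s + 6) is a factor.
Dividing out leaves s^2 + 4s + 20 = 0.
The quadratic formula then gives s = -2 ± 4j.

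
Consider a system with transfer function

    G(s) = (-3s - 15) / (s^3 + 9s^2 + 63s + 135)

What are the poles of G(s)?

s = -3 + 6j, -3 - 6j, -3

The poles are the roots of the denominator s^3 + 9s^2 + 63s + 135 = 0.
Trying s = -3: the polynomial evaluates to 0, so (s + 3) is a factor.
Dividing out leaves s^2 + 6s + 45 = 0.
The quadratic formula then gives s = -3 ± 6j.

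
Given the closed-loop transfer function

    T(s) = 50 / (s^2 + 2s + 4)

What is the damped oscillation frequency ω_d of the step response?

ω_d ≈ 1.732 rad/s

Comparing s^2 + 2s + 4 to s^2 + 2ζωₙs + ωₙ²: ωₙ = 2 rad/s and ζ = 2/(2·2) = 0.5.
ζωₙ = 2/2 = 1, so ω_d = ωₙ√(1−ζ²) = √(ωₙ² − (ζωₙ)²) = √(4 − 1²) = √3 ≈ 1.732 rad/s.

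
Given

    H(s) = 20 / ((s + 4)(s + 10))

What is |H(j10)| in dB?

Substitute s = j10: numerator = 20, denominator = -60 + j140.
|H(j10)| = |20| / |-60 + j140| = 20 / 152.32 ≈ 0.1313.
In decibels: 20·log₁₀(0.1313) ≈ -17.6 dB.

|H(j10)|_dB ≈ -17.6 dB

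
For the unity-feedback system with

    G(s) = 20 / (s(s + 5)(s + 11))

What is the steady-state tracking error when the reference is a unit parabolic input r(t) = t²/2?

G(s) has one pole at the origin.
This is a Type 1 system; Ka = lim_{s→0} s^2·G(s) = 0, so the steady-state error for a parabola input is infinite.

e_ss = ∞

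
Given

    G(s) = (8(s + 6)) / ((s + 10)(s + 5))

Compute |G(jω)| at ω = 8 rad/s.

Substitute s = j8: numerator = 48 + j64, denominator = -14 + j120.
|G(j8)| = |48 + j64| / |-14 + j120| = 80 / 120.81 ≈ 0.6622.

|G(j8)| ≈ 0.6622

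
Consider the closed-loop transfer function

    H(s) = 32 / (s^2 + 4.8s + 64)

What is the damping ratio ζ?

ζ = 0.3

Compare the denominator to the standard form s^2 + 2ζωₙs + ωₙ².
ωₙ² = 64, so ωₙ = 8 rad/s.
2ζωₙ = 4.8, so ζ = 4.8/(2·8) = 0.3.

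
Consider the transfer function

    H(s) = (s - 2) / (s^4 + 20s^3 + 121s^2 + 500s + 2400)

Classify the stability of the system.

marginally stable

The denominator s^4 + 20s^3 + 121s^2 + 500s + 2400 factors as (s^2 + 25)(s + 8)(s + 12), giving poles at s = 5j, -5j, -8, -12.
Since the simple pole(s) at s = 5j, -5j lie on the jω-axis with none in the right half-plane, the system is marginally stable.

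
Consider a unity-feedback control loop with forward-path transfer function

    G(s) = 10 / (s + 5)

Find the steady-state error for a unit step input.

e_ss = 0.3333

G(s) has no poles at the origin.
This is a Type 0 system. Kp = lim_{s→0} G(s) = 10/5 = 2.
e_ss = 1/(1 + Kp) = 1/(1 + 2) = 1/3 ≈ 0.3333.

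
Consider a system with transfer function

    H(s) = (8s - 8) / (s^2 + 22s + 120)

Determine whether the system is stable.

The denominator s^2 + 22s + 120 factors as (s + 10)(s + 12), giving poles at s = -10, -12.
Since all poles lie strictly in the left half-plane, the system is stable.

stable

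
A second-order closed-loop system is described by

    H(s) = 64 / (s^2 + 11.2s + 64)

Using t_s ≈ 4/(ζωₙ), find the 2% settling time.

t_s ≈ 0.7143 s

Comparing s^2 + 11.2s + 64 to s^2 + 2ζωₙs + ωₙ²: ωₙ = 8 rad/s and ζ = 11.2/(2·8) = 0.7.
ζωₙ = 11.2/2 = 5.6, so t_s ≈ 4/(ζωₙ) = 4/5.6 ≈ 0.7143 s.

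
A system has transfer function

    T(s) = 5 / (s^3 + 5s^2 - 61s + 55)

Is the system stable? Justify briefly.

unstable

The denominator s^3 + 5s^2 - 61s + 55 factors as (s - 1)(s - 5)(s + 11), giving poles at s = 1, 5, -11.
Since the pole(s) at s = 1, 5 lie in the right half-plane, the system is unstable.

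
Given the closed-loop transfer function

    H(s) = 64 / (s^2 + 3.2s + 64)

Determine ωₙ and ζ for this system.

Compare the denominator to the standard form s^2 + 2ζωₙs + ωₙ².
ωₙ² = 64, so ωₙ = 8 rad/s.
2ζωₙ = 3.2, so ζ = 3.2/(2·8) = 0.2.

ωₙ = 8 rad/s, ζ = 0.2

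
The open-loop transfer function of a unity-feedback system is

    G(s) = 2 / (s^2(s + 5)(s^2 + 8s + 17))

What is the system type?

Type 2

The denominator has 2 factors of s at the origin (free integrators), so this is a Type 2 system.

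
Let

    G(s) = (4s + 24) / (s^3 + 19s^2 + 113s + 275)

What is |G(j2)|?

|G(j2)| ≈ 0.08571

Substitute s = j2: numerator = 24 + j8, denominator = 199 + j218.
|G(j2)| = |24 + j8| / |199 + j218| = 25.298 / 295.17 ≈ 0.08571.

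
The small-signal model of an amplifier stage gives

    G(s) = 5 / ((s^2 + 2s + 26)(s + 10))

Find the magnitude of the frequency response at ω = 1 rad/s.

Substitute s = j1: numerator = 5, denominator = 248 + j45.
|G(j1)| = |5| / |248 + j45| = 5 / 252.05 ≈ 0.01984.

|G(j1)| ≈ 0.01984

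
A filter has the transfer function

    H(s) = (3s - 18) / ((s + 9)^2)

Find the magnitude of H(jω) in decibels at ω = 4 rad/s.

Substitute s = j4: numerator = -18 + j12, denominator = 65 + j72.
|H(j4)| = |-18 + j12| / |65 + j72| = 21.633 / 97 ≈ 0.2230.
In decibels: 20·log₁₀(0.2230) ≈ -13.0 dB.

|H(j4)|_dB ≈ -13.0 dB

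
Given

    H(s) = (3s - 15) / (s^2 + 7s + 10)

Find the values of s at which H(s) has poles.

The poles are the roots of the denominator s^2 + 7s + 10 = 0.
Factoring: (s + 5)(s + 2) = 0, so s = -5 and s = -2.

s = -5, -2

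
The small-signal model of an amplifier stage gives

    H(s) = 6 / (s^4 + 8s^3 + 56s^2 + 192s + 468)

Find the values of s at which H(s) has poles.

The poles are the roots of the denominator s^4 + 8s^3 + 56s^2 + 192s + 468 = 0.
No real roots exist; factor into two real quadratics: (s^2 + 2s + 26)(s^2 + 6s + 18) = 0.
Each quadratic gives a conjugate pair via the quadratic formula.

s = -1 + 5j, -1 - 5j, -3 + 3j, -3 - 3j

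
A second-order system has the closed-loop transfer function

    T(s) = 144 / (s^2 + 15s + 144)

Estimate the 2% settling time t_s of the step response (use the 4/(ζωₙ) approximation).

t_s ≈ 0.5333 s

Comparing s^2 + 15s + 144 to s^2 + 2ζωₙs + ωₙ²: ωₙ = 12 rad/s and ζ = 15/(2·12) = 0.625.
ζωₙ = 15/2 = 7.5, so t_s ≈ 4/(ζωₙ) = 4/7.5 ≈ 0.5333 s.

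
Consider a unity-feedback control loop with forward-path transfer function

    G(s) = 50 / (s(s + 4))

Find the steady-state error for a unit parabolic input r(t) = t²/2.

e_ss = ∞

G(s) has one pole at the origin.
This is a Type 1 system; Ka = lim_{s→0} s^2·G(s) = 0, so the steady-state error for a parabola input is infinite.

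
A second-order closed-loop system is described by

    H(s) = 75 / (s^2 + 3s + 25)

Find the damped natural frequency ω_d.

Comparing s^2 + 3s + 25 to s^2 + 2ζωₙs + ωₙ²: ωₙ = 5 rad/s and ζ = 3/(2·5) = 0.3.
ζωₙ = 3/2 = 1.5, so ω_d = ωₙ√(1−ζ²) = √(ωₙ² − (ζωₙ)²) = √(25 − 1.5²) = √22.75 ≈ 4.770 rad/s.

ω_d ≈ 4.770 rad/s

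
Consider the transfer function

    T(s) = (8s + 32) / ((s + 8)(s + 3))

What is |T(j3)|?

Substitute s = j3: numerator = 32 + j24, denominator = 15 + j33.
|T(j3)| = |32 + j24| / |15 + j33| = 40 / 36.249 ≈ 1.103.

|T(j3)| ≈ 1.103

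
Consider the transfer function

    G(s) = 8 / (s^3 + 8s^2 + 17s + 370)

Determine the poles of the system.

The poles are the roots of the denominator s^3 + 8s^2 + 17s + 370 = 0.
Trying s = -10: the polynomial evaluates to 0, so (s + 10) is a factor.
Dividing out leaves s^2 - 2s + 37 = 0.
The quadratic formula then gives s = 1 ± 6j.

s = -10, 1 ± 6j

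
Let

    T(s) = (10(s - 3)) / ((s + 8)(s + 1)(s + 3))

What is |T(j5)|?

Substitute s = j5: numerator = -30 + j50, denominator = -276 + j50.
|T(j5)| = |-30 + j50| / |-276 + j50| = 58.310 / 280.49 ≈ 0.2079.

|T(j5)| ≈ 0.2079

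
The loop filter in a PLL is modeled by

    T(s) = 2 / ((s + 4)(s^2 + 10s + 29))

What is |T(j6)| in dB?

|T(j6)|_dB ≈ -46.8 dB

Substitute s = j6: numerator = 2, denominator = -388 + j198.
|T(j6)| = |2| / |-388 + j198| = 2 / 435.60 ≈ 0.004591.
In decibels: 20·log₁₀(0.004591) ≈ -46.8 dB.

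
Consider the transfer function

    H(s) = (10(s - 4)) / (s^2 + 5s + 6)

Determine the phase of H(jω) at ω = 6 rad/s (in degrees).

∠H(j6) ≈ -11.31°

At s = j6: numerator = -40 + j60, denominator = -30 + j30.
∠H = ∠num − ∠den = 123.69° − (135°) = -11.31°.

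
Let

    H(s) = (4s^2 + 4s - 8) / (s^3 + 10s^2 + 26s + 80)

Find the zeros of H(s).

Set the numerator to zero: 4s^2 + 4s - 8 = 0, i.e. 4·(s^2 + s - 2) = 0.
Factoring: (s + 2)(s - 1) = 0.

s = -2, 1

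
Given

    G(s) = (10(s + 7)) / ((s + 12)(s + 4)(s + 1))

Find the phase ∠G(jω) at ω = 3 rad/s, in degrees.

At s = j3: numerator = 70 + j30, denominator = -105 + j165.
∠G = ∠num − ∠den = 23.199° − (122.47°) = -99.27°.

∠G(j3) ≈ -99.27°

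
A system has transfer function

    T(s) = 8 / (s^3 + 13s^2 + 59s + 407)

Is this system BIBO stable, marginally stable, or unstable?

stable

The denominator s^3 + 13s^2 + 59s + 407 factors as (s + 11)(s^2 + 2s + 37), giving poles at s = -11, -1 ± 6j.
Since all poles lie strictly in the left half-plane, the system is stable.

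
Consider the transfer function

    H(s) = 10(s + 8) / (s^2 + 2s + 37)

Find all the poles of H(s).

s = -1 ± 6j

The poles are the roots of the denominator s^2 + 2s + 37 = 0.
Using the quadratic formula: s = (-2 ± √(-144))/2 = -1 ± 6j.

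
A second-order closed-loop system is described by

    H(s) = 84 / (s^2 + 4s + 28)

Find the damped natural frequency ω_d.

ω_d ≈ 4.899 rad/s

Comparing s^2 + 4s + 28 to s^2 + 2ζωₙs + ωₙ²: ωₙ = √28 ≈ 5.292 rad/s and ζ = 4/(2·√28) ≈ 0.3780.
ζωₙ = 4/2 = 2, so ω_d = ωₙ√(1−ζ²) = √(ωₙ² − (ζωₙ)²) = √(28 − 2²) = √24 ≈ 4.899 rad/s.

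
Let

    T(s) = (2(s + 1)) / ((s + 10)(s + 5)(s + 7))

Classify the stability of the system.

stable

The poles can be read from the denominator factors: s = -10, -5, -7.
Since all poles lie strictly in the left half-plane, the system is stable.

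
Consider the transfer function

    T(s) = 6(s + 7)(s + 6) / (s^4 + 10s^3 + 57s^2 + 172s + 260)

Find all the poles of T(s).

The poles are the roots of the denominator s^4 + 10s^3 + 57s^2 + 172s + 260 = 0.
No real roots exist; factor into two real quadratics: (s^2 + 4s + 20)(s^2 + 6s + 13) = 0.
Each quadratic gives a conjugate pair via the quadratic formula.

s = -2 + 4j, -2 - 4j, -3 + 2j, -3 - 2j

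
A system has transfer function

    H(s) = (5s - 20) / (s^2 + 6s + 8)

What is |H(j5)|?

Substitute s = j5: numerator = -20 + j25, denominator = -17 + j30.
|H(j5)| = |-20 + j25| / |-17 + j30| = 32.016 / 34.482 ≈ 0.9285.

|H(j5)| ≈ 0.9285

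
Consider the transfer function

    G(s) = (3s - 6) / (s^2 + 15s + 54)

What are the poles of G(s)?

The poles are the roots of the denominator s^2 + 15s + 54 = 0.
Factoring: (s + 9)(s + 6) = 0, so s = -9 and s = -6.

s = -9, -6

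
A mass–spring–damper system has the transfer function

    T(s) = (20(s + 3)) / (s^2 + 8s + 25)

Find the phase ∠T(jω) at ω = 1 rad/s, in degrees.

At s = j1: numerator = 60 + j20, denominator = 24 + j8.
∠T = ∠num − ∠den = 18.435° − (18.435°) = 0°.

∠T(j1) ≈ 0°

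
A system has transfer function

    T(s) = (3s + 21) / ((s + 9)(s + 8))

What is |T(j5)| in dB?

Substitute s = j5: numerator = 21 + j15, denominator = 47 + j85.
|T(j5)| = |21 + j15| / |47 + j85| = 25.807 / 97.129 ≈ 0.2657.
In decibels: 20·log₁₀(0.2657) ≈ -11.5 dB.

|T(j5)|_dB ≈ -11.5 dB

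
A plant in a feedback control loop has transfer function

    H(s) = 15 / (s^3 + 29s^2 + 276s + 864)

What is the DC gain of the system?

H(0) = 5/288 ≈ 0.01736

Set s = 0: H(0) = (15) / (864) = 5/288.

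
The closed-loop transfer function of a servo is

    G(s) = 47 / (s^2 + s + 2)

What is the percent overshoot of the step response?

Comparing s^2 + s + 2 to s^2 + 2ζωₙs + ωₙ²: ωₙ = √2 ≈ 1.414 rad/s and ζ = 1/(2·√2) ≈ 0.3536.
%OS = 100·exp(−πζ/√(1−ζ²)) = 100·exp(−π·0.3536/√(1−0.3536²)) ≈ 30.5%.

%OS ≈ 30.5%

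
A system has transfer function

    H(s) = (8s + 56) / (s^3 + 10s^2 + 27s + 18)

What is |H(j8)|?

Substitute s = j8: numerator = 56 + j64, denominator = -622 - j296.
|H(j8)| = |56 + j64| / |-622 - j296| = 85.041 / 688.84 ≈ 0.1235.

|H(j8)| ≈ 0.1235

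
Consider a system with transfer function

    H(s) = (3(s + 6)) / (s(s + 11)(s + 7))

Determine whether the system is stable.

marginally stable

The poles can be read from the denominator factors: s = 0, -11, -7.
Since the simple pole(s) at s = 0 lie on the jω-axis with none in the right half-plane, the system is marginally stable.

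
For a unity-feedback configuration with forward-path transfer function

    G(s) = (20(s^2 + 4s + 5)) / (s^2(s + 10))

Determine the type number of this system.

The denominator has 2 factors of s at the origin (free integrators), so this is a Type 2 system.

Type 2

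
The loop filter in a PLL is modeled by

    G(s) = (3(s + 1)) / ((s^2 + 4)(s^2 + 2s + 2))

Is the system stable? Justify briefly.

marginally stable

The poles can be read from the denominator factors: s = ±2j, -1 ± j.
Since the simple pole(s) at s = 2j, -2j lie on the jω-axis with none in the right half-plane, the system is marginally stable.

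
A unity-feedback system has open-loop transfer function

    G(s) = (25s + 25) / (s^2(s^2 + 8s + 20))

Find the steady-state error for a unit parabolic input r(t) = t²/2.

e_ss = 0.8000

G(s) has 2 poles at the origin.
This is a Type 2 system. Ka = lim_{s→0} s^2·G(s) = 25/20 = 5/4.
e_ss = 1/Ka = 1/(5/4) = 4/5 ≈ 0.8000.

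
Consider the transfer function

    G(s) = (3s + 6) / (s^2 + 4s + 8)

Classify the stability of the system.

The poles can be read from the denominator factors: s = -2 ± 2j.
Since all poles lie strictly in the left half-plane, the system is stable.

stable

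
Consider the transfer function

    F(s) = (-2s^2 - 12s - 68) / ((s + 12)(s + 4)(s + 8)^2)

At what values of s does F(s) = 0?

s = -3 + 5j, -3 - 5j

Set the numerator to zero: -2s^2 - 12s - 68 = 0, i.e. -2·(s^2 + 6s + 34) = 0.
Factoring: (s^2 + 6s + 34) = 0.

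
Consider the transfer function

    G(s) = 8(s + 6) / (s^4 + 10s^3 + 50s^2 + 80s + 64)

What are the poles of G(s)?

The poles are the roots of the denominator s^4 + 10s^3 + 50s^2 + 80s + 64 = 0.
No real roots exist; factor into two real quadratics: (s^2 + 2s + 2)(s^2 + 8s + 32) = 0.
Each quadratic gives a conjugate pair via the quadratic formula.

s = -1 ± j, -4 ± 4j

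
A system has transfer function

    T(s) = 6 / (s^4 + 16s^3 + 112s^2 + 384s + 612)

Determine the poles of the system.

s = -3 ± 3j, -5 ± 3j

The poles are the roots of the denominator s^4 + 16s^3 + 112s^2 + 384s + 612 = 0.
No real roots exist; factor into two real quadratics: (s^2 + 6s + 18)(s^2 + 10s + 34) = 0.
Each quadratic gives a conjugate pair via the quadratic formula.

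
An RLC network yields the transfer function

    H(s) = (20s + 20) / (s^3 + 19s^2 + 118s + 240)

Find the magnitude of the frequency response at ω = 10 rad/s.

|H(j10)| ≈ 0.1204

Substitute s = j10: numerator = 20 + j200, denominator = -1660 + j180.
|H(j10)| = |20 + j200| / |-1660 + j180| = 201.00 / 1669.7 ≈ 0.1204.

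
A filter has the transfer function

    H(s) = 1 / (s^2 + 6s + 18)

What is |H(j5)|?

|H(j5)| ≈ 0.03246

Substitute s = j5: numerator = 1, denominator = -7 + j30.
|H(j5)| = |1| / |-7 + j30| = 1 / 30.806 ≈ 0.03246.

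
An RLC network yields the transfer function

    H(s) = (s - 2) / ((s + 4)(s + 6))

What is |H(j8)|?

|H(j8)| ≈ 0.09220

Substitute s = j8: numerator = -2 + j8, denominator = -40 + j80.
|H(j8)| = |-2 + j8| / |-40 + j80| = 8.2462 / 89.443 ≈ 0.09220.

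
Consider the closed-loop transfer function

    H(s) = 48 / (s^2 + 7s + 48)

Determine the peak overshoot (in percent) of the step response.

Comparing s^2 + 7s + 48 to s^2 + 2ζωₙs + ωₙ²: ωₙ = √48 ≈ 6.928 rad/s and ζ = 7/(2·√48) ≈ 0.5052.
%OS = 100·exp(−πζ/√(1−ζ²)) = 100·exp(−π·0.5052/√(1−0.5052²)) ≈ 15.9%.

%OS ≈ 15.9%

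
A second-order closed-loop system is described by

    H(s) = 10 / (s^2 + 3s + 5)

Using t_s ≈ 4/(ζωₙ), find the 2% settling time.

Comparing s^2 + 3s + 5 to s^2 + 2ζωₙs + ωₙ²: ωₙ = √5 ≈ 2.236 rad/s and ζ = 3/(2·√5) ≈ 0.6708.
ζωₙ = 3/2 = 1.5, so t_s ≈ 4/(ζωₙ) = 4/1.5 ≈ 2.667 s.

t_s ≈ 2.667 s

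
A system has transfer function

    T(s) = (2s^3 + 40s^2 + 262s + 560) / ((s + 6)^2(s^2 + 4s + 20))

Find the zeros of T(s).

Set the numerator to zero: 2s^3 + 40s^2 + 262s + 560 = 0, i.e. 2·(s^3 + 20s^2 + 131s + 280) = 0.
Factoring: (s + 5)(s + 8)(s + 7) = 0.

s = -5, -8, -7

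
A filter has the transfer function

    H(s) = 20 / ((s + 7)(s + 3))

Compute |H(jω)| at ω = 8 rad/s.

Substitute s = j8: numerator = 20, denominator = -43 + j80.
|H(j8)| = |20| / |-43 + j80| = 20 / 90.824 ≈ 0.2202.

|H(j8)| ≈ 0.2202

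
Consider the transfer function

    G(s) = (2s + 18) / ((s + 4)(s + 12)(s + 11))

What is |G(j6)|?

|G(j6)| ≈ 0.01785

Substitute s = j6: numerator = 18 + j12, denominator = -444 + j1128.
|G(j6)| = |18 + j12| / |-444 + j1128| = 21.633 / 1212.2 ≈ 0.01785.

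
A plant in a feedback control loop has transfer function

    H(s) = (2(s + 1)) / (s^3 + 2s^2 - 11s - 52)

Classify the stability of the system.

unstable

The denominator s^3 + 2s^2 - 11s - 52 factors as (s^2 + 6s + 13)(s - 4), giving poles at s = -3 + 2j, -3 - 2j, 4.
Since the pole(s) at s = 4 lie in the right half-plane, the system is unstable.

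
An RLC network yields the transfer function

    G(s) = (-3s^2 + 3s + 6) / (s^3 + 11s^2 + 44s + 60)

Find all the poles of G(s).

The poles are the roots of the denominator s^3 + 11s^2 + 44s + 60 = 0.
Trying s = -3: the polynomial evaluates to 0, so (s + 3) is a factor.
Dividing out leaves s^2 + 8s + 20 = 0.
The quadratic formula then gives s = -4 ± 2j.

s = -4 ± 2j, -3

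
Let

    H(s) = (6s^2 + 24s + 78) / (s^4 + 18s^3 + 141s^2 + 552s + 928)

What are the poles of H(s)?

The poles are the roots of the denominator s^4 + 18s^3 + 141s^2 + 552s + 928 = 0.
No real roots exist; factor into two real quadratics: (s^2 + 8s + 32)(s^2 + 10s + 29) = 0.
Each quadratic gives a conjugate pair via the quadratic formula.

s = -4 ± 4j, -5 ± 2j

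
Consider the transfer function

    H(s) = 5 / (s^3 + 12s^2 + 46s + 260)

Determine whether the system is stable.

The denominator s^3 + 12s^2 + 46s + 260 factors as (s^2 + 2s + 26)(s + 10), giving poles at s = -1 ± 5j, -10.
Since all poles lie strictly in the left half-plane, the system is stable.

stable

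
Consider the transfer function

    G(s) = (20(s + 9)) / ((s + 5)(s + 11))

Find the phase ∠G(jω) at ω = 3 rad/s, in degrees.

At s = j3: numerator = 180 + j60, denominator = 46 + j48.
∠G = ∠num − ∠den = 18.435° − (46.219°) = -27.78°.

∠G(j3) ≈ -27.78°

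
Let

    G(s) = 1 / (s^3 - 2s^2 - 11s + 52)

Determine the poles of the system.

The poles are the roots of the denominator s^3 - 2s^2 - 11s + 52 = 0.
Trying s = -4: the polynomial evaluates to 0, so (s + 4) is a factor.
Dividing out leaves s^2 - 6s + 13 = 0.
The quadratic formula then gives s = 3 ± 2j.

s = 3 ± 2j, -4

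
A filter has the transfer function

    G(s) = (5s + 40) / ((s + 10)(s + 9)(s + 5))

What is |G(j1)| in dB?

|G(j1)|_dB ≈ -21.2 dB

Substitute s = j1: numerator = 40 + j5, denominator = 426 + j184.
|G(j1)| = |40 + j5| / |426 + j184| = 40.311 / 464.04 ≈ 0.08687.
In decibels: 20·log₁₀(0.08687) ≈ -21.2 dB.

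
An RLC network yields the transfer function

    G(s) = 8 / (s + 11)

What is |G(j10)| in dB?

Substitute s = j10: numerator = 8, denominator = 11 + j10.
|G(j10)| = |8| / |11 + j10| = 8 / 14.866 ≈ 0.5381.
In decibels: 20·log₁₀(0.5381) ≈ -5.38 dB.

|G(j10)|_dB ≈ -5.38 dB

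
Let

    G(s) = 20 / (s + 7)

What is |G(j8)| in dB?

|G(j8)|_dB ≈ 5.49 dB

Substitute s = j8: numerator = 20, denominator = 7 + j8.
|G(j8)| = |20| / |7 + j8| = 20 / 10.630 ≈ 1.881.
In decibels: 20·log₁₀(1.881) ≈ 5.49 dB.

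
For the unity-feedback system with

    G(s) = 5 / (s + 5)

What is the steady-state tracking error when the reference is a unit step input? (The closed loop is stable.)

G(s) has no poles at the origin.
This is a Type 0 system. Kp = lim_{s→0} G(s) = 5/5 = 1.
e_ss = 1/(1 + Kp) = 1/(1 + 1) = 1/2 ≈ 0.5000.

e_ss = 0.5000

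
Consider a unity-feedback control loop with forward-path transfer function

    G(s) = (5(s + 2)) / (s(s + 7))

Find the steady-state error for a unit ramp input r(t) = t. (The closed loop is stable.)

e_ss = 0.7000

G(s) has one pole at the origin.
This is a Type 1 system. Kv = lim_{s→0} s·G(s) = 10/7.
e_ss = 1/Kv = 1/(10/7) = 7/10 ≈ 0.7000.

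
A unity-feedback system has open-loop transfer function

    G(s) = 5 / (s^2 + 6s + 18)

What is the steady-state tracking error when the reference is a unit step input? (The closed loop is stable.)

G(s) has no poles at the origin.
This is a Type 0 system. Kp = lim_{s→0} G(s) = 5/18.
e_ss = 1/(1 + Kp) = 1/(1 + 5/18) = 18/23 ≈ 0.7826.

e_ss = 0.7826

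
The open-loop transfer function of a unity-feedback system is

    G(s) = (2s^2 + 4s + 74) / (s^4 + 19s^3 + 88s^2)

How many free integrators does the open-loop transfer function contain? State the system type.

Factor s from the denominator: s^4 + 19s^3 + 88s^2 = s^2·(s^2 + 19s + 88).
There are 2 poles at the origin, so the system is Type 2.

Type 2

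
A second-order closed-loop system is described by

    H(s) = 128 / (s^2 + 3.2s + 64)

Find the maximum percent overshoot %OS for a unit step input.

Comparing s^2 + 3.2s + 64 to s^2 + 2ζωₙs + ωₙ²: ωₙ = 8 rad/s and ζ = 3.2/(2·8) = 0.2.
%OS = 100·exp(−πζ/√(1−ζ²)) = 100·exp(−π·0.2/√(1−0.2²)) ≈ 52.7%.

%OS ≈ 52.7%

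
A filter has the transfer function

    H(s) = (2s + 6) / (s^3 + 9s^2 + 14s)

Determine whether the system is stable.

marginally stable

The denominator s^3 + 9s^2 + 14s factors as s(s + 7)(s + 2), giving poles at s = 0, -7, -2.
Since the simple pole(s) at s = 0 lie on the jω-axis with none in the right half-plane, the system is marginally stable.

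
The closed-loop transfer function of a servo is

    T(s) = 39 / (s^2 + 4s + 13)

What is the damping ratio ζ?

Compare the denominator to the standard form s^2 + 2ζωₙs + ωₙ².
ωₙ² = 13, so ωₙ = √13 ≈ 3.606 rad/s.
2ζωₙ = 4, so ζ = 4/(2·√13) ≈ 0.5547.
With ζ = 0.5547 the response is underdamped.

ζ ≈ 0.5547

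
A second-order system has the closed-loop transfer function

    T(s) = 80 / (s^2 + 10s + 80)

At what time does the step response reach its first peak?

Comparing s^2 + 10s + 80 to s^2 + 2ζωₙs + ωₙ²: ωₙ = √80 ≈ 8.944 rad/s and ζ = 10/(2·√80) ≈ 0.5590.
ζωₙ = 10/2 = 5, so ω_d = ωₙ√(1−ζ²) = √(ωₙ² − (ζωₙ)²) = √(80 − 5²) = √55 ≈ 7.416 rad/s.
t_p = π/ω_d = π/7.416 ≈ 0.4236 s.

t_p ≈ 0.4236 s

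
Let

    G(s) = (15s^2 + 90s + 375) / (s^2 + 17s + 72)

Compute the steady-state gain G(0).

G(0) = 125/24 ≈ 5.208

Set s = 0: G(0) = (375) / (72) = 125/24.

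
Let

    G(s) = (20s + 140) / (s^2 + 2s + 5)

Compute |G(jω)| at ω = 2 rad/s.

Substitute s = j2: numerator = 140 + j40, denominator = 1 + j4.
|G(j2)| = |140 + j40| / |1 + j4| = 145.60 / 4.1231 ≈ 35.31.

|G(j2)| ≈ 35.31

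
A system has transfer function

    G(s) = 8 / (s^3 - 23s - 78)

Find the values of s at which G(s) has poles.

The poles are the roots of the denominator s^3 - 23s - 78 = 0.
Trying s = 6: the polynomial evaluates to 0, so (s - 6) is a factor.
Dividing out leaves s^2 + 6s + 13 = 0.
The quadratic formula then gives s = -3 ± 2j.

s = -3 ± 2j, 6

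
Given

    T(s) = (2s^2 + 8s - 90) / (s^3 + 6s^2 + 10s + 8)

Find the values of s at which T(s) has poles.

s = -1 + j, -1 - j, -4

The poles are the roots of the denominator s^3 + 6s^2 + 10s + 8 = 0.
Trying s = -4: the polynomial evaluates to 0, so (s + 4) is a factor.
Dividing out leaves s^2 + 2s + 2 = 0.
The quadratic formula then gives s = -1 ± 1j.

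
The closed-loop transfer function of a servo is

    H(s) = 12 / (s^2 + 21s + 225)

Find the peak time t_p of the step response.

Comparing s^2 + 21s + 225 to s^2 + 2ζωₙs + ωₙ²: ωₙ = 15 rad/s and ζ = 21/(2·15) = 0.7.
ζωₙ = 21/2 = 10.5, so ω_d = ωₙ√(1−ζ²) = √(ωₙ² − (ζωₙ)²) = √(225 − 10.5²) = √114.75 ≈ 10.71 rad/s.
t_p = π/ω_d = π/10.71 ≈ 0.2933 s.

t_p ≈ 0.2933 s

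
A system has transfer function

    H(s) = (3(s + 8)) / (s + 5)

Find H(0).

Set s = 0: H(0) = (24) / (5) = 24/5.

H(0) = 24/5 ≈ 4.800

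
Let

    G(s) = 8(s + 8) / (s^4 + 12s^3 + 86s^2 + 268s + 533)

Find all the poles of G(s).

The poles are the roots of the denominator s^4 + 12s^3 + 86s^2 + 268s + 533 = 0.
No real roots exist; factor into two real quadratics: (s^2 + 4s + 13)(s^2 + 8s + 41) = 0.
Each quadratic gives a conjugate pair via the quadratic formula.

s = -2 + 3j, -2 - 3j, -4 + 5j, -4 - 5j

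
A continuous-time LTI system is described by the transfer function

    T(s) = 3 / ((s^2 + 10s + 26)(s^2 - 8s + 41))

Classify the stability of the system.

unstable

The poles can be read from the denominator factors: s = -5 + j, -5 - j, 4 + 5j, 4 - 5j.
Since the pole(s) at s = 4 ± 5j lie in the right half-plane, the system is unstable.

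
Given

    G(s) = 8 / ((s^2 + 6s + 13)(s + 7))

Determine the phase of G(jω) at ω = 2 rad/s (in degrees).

∠G(j2) ≈ -69.08°

At s = j2: numerator = 8, denominator = 39 + j102.
∠G = ∠num − ∠den = 0° − (69.075°) = -69.08°.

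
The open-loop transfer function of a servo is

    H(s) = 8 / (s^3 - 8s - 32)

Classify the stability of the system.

unstable

The denominator s^3 - 8s - 32 factors as (s^2 + 4s + 8)(s - 4), giving poles at s = -2 + 2j, -2 - 2j, 4.
Since the pole(s) at s = 4 lie in the right half-plane, the system is unstable.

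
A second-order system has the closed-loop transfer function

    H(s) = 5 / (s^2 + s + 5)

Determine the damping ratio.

Compare the denominator to the standard form s^2 + 2ζωₙs + ωₙ².
ωₙ² = 5, so ωₙ = √5 ≈ 2.236 rad/s.
2ζωₙ = 1, so ζ = 1/(2·√5) ≈ 0.2236.

ζ ≈ 0.2236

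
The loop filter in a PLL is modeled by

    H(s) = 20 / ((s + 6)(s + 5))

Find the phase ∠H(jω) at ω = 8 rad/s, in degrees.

At s = j8: numerator = 20, denominator = -34 + j88.
∠H = ∠num − ∠den = 0° − (111.12°) = -111.1°.

∠H(j8) ≈ -111.1°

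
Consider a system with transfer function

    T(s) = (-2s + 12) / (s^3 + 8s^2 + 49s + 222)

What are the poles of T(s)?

s = -1 + 6j, -1 - 6j, -6

The poles are the roots of the denominator s^3 + 8s^2 + 49s + 222 = 0.
Trying s = -6: the polynomial evaluates to 0, so (s + 6) is a factor.
Dividing out leaves s^2 + 2s + 37 = 0.
The quadratic formula then gives s = -1 ± 6j.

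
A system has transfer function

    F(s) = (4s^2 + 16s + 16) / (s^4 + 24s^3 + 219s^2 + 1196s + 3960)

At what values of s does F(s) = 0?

Set the numerator to zero: 4s^2 + 16s + 16 = 0, i.e. 4·(s^2 + 4s + 4) = 0.
Factoring: (s + 2)^2 = 0.

s = -2, -2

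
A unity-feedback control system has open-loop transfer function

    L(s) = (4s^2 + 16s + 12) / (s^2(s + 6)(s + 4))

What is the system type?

Type 2

The denominator has 2 factors of s at the origin (free integrators), so this is a Type 2 system.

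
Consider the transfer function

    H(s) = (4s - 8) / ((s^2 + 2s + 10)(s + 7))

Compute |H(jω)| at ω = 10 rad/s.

|H(j10)| ≈ 0.03625

Substitute s = j10: numerator = -8 + j40, denominator = -830 - j760.
|H(j10)| = |-8 + j40| / |-830 - j760| = 40.792 / 1125.4 ≈ 0.03625.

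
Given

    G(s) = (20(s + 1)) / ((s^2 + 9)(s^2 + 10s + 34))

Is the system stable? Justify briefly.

The poles can be read from the denominator factors: s = 3j, -3j, -5 + 3j, -5 - 3j.
Since the simple pole(s) at s = 3j, -3j lie on the jω-axis with none in the right half-plane, the system is marginally stable.

marginally stable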